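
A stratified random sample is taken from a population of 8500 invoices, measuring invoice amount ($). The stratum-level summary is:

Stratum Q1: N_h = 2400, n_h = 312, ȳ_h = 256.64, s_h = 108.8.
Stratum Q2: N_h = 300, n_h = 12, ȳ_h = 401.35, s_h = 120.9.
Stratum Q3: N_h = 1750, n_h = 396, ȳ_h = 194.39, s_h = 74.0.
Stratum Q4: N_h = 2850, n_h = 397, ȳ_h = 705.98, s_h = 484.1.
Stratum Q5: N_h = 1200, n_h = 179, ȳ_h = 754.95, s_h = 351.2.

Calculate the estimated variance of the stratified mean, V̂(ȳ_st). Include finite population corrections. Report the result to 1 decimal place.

V̂(ȳ_st) = Σ W_h² (1 − n_h/N_h) s_h²/n_h, with W_h = N_h/N and N = 8500:
  stratum Q1: (2400/8500)²·(1 − 312/2400)·108.8²/312 = 2.63152
  stratum Q2: (300/8500)²·(1 − 12/300)·120.9²/12 = 1.45662
  stratum Q3: (1750/8500)²·(1 − 396/1750)·74.0²/396 = 0.45351
  stratum Q4: (2850/8500)²·(1 − 397/2850)·484.1²/397 = 57.1195
  stratum Q5: (1200/8500)²·(1 − 179/1200)·351.2²/179 = 11.6849
V̂(ȳ_st) = 73.346

V̂(ȳ_st) ≈ 73.3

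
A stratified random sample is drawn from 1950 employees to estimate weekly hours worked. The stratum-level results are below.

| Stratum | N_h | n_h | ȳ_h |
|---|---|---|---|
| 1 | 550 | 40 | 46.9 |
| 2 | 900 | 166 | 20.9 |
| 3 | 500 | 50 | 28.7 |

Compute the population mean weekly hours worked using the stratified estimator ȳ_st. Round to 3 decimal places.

N = Σ N_h = 1950. Stratum weights W_h = N_h/N.
ȳ_st = (550·46.9 + 900·20.9 + 500·28.7) / 1950 = 30.23333

ȳ_st ≈ 30.233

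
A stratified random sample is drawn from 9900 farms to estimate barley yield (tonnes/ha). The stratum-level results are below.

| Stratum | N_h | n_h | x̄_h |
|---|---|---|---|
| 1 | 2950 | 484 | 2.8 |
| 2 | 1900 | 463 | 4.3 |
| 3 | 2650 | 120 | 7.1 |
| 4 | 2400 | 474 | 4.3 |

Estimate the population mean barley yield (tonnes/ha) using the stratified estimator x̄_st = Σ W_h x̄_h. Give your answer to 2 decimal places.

N = Σ N_h = 9900. Stratum weights W_h = N_h/N.
x̄_st = (2950·2.8 + 1900·4.3 + 2650·7.1 + 2400·4.3) / 9900 = 4.6025

x̄_st ≈ 4.60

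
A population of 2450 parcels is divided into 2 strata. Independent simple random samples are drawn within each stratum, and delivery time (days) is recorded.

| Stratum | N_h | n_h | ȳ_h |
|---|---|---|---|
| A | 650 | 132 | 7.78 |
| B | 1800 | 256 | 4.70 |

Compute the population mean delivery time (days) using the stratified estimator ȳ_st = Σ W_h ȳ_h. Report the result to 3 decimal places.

N = Σ N_h = 2450. Stratum weights W_h = N_h/N.
ȳ_st = (650·7.78 + 1800·4.70) / 2450 = 5.51714

ȳ_st ≈ 5.517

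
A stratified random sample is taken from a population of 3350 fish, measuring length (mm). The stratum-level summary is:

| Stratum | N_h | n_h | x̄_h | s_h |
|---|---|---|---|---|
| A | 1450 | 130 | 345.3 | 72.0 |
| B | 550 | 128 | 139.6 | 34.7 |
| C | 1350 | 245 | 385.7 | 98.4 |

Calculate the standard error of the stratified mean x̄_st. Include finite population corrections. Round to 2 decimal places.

SE(x̄_st) ≈ 3.50

V̂(x̄_st) = Σ W_h² (1 − n_h/N_h) s_h²/n_h, with W_h = N_h/N and N = 3350:
  stratum A: (1450/3350)²·(1 − 130/1450)·72.0²/130 = 6.80102
  stratum B: (550/3350)²·(1 − 128/550)·34.7²/128 = 0.194551
  stratum C: (1350/3350)²·(1 − 245/1350)·98.4²/245 = 5.25328
V̂(x̄_st) = 12.2488
SE(x̄_st) = √12.2488 = 3.49984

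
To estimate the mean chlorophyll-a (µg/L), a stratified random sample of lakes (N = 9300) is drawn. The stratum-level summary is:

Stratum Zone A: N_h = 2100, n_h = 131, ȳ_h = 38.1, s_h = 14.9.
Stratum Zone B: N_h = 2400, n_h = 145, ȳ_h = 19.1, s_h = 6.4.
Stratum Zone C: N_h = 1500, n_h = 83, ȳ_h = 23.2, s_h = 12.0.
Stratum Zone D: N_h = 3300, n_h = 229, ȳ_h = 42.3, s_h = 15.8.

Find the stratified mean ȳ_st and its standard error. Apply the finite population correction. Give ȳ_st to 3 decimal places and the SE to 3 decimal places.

ȳ_st = Σ W_h ȳ_h = (2100·38.1 + 2400·19.1 + 1500·23.2 + 3300·42.3)/9300 = 32.28387
V̂(ȳ_st) = Σ W_h² (1 − n_h/N_h) s_h²/n_h, with W_h = N_h/N and N = 9300:
  stratum Zone A: (2100/9300)²·(1 − 131/2100)·14.9²/131 = 0.0810215
  stratum Zone B: (2400/9300)²·(1 − 145/2400)·6.4²/145 = 0.017676
  stratum Zone C: (1500/9300)²·(1 − 83/1500)·12.0²/83 = 0.0426363
  stratum Zone D: (3300/9300)²·(1 − 229/3300)·15.8²/229 = 0.127734
V̂(ȳ_st) = 0.269068
SE(ȳ_st) = √0.269068 = 0.518717

ȳ_st ≈ 32.284, SE ≈ 0.519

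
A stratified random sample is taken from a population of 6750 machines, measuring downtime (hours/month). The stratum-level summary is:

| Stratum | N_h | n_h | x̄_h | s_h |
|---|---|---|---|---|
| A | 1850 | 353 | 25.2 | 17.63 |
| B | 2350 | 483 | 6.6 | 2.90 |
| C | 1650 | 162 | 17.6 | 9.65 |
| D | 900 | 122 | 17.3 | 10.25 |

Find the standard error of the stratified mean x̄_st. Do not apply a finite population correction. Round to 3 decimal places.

SE(x̄_st) ≈ 0.343

V̂(x̄_st) = Σ W_h² s_h²/n_h, with W_h = N_h/N and N = 6750:
  stratum A: (1850/6750)²·17.63²/353 = 0.0661402
  stratum B: (2350/6750)²·2.90²/483 = 0.00211046
  stratum C: (1650/6750)²·9.65²/162 = 0.0343479
  stratum D: (900/6750)²·10.25²/122 = 0.0153097
V̂(x̄_st) = 0.117908
SE(x̄_st) = √0.117908 = 0.343378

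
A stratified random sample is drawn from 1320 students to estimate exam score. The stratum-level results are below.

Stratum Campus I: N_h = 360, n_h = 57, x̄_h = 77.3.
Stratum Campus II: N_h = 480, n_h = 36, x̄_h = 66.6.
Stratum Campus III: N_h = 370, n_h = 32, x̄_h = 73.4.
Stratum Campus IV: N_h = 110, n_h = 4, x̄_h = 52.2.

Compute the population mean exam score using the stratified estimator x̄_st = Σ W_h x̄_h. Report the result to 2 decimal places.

N = Σ N_h = 1320. Stratum weights W_h = N_h/N.
x̄_st = (360·77.3 + 480·66.6 + 370·73.4 + 110·52.2) / 1320 = 70.2242

x̄_st ≈ 70.22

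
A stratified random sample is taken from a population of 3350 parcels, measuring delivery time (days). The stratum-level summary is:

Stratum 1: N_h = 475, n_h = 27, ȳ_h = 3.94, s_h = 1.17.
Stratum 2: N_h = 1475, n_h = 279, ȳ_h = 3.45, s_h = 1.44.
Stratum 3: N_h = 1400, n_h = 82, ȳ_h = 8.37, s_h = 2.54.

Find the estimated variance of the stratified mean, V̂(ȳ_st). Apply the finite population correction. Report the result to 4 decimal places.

V̂(ȳ_st) ≈ 0.0151

V̂(ȳ_st) = Σ W_h² (1 − n_h/N_h) s_h²/n_h, with W_h = N_h/N and N = 3350:
  stratum 1: (475/3350)²·(1 − 27/475)·1.17²/27 = 0.000961369
  stratum 2: (1475/3350)²·(1 − 279/1475)·1.44²/279 = 0.0011683
  stratum 3: (1400/3350)²·(1 − 82/1400)·2.54²/82 = 0.0129362
V̂(ȳ_st) = 0.0150659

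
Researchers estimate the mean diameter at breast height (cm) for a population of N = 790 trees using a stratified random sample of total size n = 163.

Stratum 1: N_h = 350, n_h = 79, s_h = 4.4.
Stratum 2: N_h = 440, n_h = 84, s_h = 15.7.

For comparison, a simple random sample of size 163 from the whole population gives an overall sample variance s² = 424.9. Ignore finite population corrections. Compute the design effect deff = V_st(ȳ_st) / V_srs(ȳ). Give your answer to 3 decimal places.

deff ≈ 0.368

V̂(ȳ_st) = Σ W_h² s_h²/n_h, with W_h = N_h/N and N = 790:
  stratum 1: (350/790)²·4.4²/79 = 0.0481017
  stratum 2: (440/790)²·15.7²/84 = 0.910272
V_st = 0.958374
V_srs = s²/n = 424.9/163 = 2.60675
deff = V_st / V_srs = 0.958374/2.60675 = 0.3677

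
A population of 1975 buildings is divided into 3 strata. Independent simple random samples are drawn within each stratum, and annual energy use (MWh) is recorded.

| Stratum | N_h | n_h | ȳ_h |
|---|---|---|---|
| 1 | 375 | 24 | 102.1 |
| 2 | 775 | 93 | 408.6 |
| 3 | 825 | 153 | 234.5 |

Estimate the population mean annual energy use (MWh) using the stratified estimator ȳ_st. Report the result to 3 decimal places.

ȳ_st ≈ 277.678

N = Σ N_h = 1975. Stratum weights W_h = N_h/N.
ȳ_st = (375·102.1 + 775·408.6 + 825·234.5) / 1975 = 277.67848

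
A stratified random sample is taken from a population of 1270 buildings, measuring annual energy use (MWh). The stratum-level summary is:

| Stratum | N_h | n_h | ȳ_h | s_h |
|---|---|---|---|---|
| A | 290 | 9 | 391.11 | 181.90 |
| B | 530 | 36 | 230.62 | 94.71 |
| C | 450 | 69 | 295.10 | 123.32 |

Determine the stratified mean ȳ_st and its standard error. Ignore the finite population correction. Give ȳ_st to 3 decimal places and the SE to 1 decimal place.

ȳ_st = Σ W_h ȳ_h = (290·391.11 + 530·230.62 + 450·295.10)/1270 = 290.11457
V̂(ȳ_st) = Σ W_h² s_h²/n_h, with W_h = N_h/N and N = 1270:
  stratum A: (290/1270)²·181.90²/9 = 191.695
  stratum B: (530/1270)²·94.71²/36 = 43.3944
  stratum C: (450/1270)²·123.32²/69 = 27.6717
V̂(ȳ_st) = 262.761
SE(ȳ_st) = √262.761 = 16.2099

ȳ_st ≈ 290.115, SE ≈ 16.2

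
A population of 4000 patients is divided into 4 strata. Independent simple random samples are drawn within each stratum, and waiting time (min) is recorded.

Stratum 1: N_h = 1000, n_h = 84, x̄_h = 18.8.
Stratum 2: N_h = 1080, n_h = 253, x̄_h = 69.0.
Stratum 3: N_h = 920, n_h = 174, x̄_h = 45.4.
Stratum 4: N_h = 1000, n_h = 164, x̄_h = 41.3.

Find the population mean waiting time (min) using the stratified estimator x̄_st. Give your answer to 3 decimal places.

N = Σ N_h = 4000. Stratum weights W_h = N_h/N.
x̄_st = (1000·18.8 + 1080·69.0 + 920·45.4 + 1000·41.3) / 4000 = 44.09700

x̄_st ≈ 44.097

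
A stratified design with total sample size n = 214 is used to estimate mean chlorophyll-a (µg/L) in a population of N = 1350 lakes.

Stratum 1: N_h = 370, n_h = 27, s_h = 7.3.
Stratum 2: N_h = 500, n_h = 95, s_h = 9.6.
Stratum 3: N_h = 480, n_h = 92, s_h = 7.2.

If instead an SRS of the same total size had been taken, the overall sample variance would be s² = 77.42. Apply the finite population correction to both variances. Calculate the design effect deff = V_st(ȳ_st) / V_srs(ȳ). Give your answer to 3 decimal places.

deff ≈ 0.995

V̂(ȳ_st) = Σ W_h² (1 − n_h/N_h) s_h²/n_h, with W_h = N_h/N and N = 1350:
  stratum 1: (370/1350)²·(1 − 27/370)·7.3²/27 = 0.137439
  stratum 2: (500/1350)²·(1 − 95/500)·9.6²/95 = 0.107789
  stratum 3: (480/1350)²·(1 − 92/480)·7.2²/92 = 0.0575814
V_st = 0.30281
V_srs = (1 − 214/1350)·77.42/214 = 0.304428
deff = V_st / V_srs = 0.30281/0.304428 = 0.9947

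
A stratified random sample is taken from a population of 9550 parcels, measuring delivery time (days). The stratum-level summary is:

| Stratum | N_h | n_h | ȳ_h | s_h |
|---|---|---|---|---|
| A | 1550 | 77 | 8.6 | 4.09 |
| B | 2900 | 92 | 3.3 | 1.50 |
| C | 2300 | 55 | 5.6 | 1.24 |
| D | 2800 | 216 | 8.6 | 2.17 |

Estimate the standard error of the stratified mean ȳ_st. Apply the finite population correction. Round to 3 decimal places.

V̂(ȳ_st) = Σ W_h² (1 − n_h/N_h) s_h²/n_h, with W_h = N_h/N and N = 9550:
  stratum A: (1550/9550)²·(1 − 77/1550)·4.09²/77 = 0.00543856
  stratum B: (2900/9550)²·(1 − 92/2900)·1.50²/92 = 0.00218365
  stratum C: (2300/9550)²·(1 − 55/2300)·1.24²/55 = 0.00158277
  stratum D: (2800/9550)²·(1 − 216/2800)·2.17²/216 = 0.00172946
V̂(ȳ_st) = 0.0109344
SE(ȳ_st) = √0.0109344 = 0.104568

SE(ȳ_st) ≈ 0.105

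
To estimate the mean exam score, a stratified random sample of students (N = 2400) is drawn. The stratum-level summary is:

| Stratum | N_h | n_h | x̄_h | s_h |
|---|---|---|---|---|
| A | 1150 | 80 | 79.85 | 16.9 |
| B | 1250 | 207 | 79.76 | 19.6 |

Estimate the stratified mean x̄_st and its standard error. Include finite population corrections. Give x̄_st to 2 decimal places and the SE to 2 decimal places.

x̄_st ≈ 79.80, SE ≈ 1.09

x̄_st = Σ W_h x̄_h = (1150·79.85 + 1250·79.76)/2400 = 79.80312
V̂(x̄_st) = Σ W_h² (1 − n_h/N_h) s_h²/n_h, with W_h = N_h/N and N = 2400:
  stratum A: (1150/2400)²·(1 − 80/1150)·16.9²/80 = 0.76268
  stratum B: (1250/2400)²·(1 − 207/1250)·19.6²/207 = 0.420062
V̂(x̄_st) = 1.18274
SE(x̄_st) = √1.18274 = 1.08754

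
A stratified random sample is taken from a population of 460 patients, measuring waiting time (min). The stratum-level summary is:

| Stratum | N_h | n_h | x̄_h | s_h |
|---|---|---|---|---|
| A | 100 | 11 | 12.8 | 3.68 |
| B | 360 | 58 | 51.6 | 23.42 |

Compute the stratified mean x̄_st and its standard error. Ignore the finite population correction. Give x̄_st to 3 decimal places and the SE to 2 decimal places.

x̄_st = Σ W_h x̄_h = (100·12.8 + 360·51.6)/460 = 43.16522
V̂(x̄_st) = Σ W_h² s_h²/n_h, with W_h = N_h/N and N = 460:
  stratum A: (100/460)²·3.68²/11 = 0.0581818
  stratum B: (360/460)²·23.42²/58 = 5.79209
V̂(x̄_st) = 5.85027
SE(x̄_st) = √5.85027 = 2.41873

x̄_st ≈ 43.165, SE ≈ 2.42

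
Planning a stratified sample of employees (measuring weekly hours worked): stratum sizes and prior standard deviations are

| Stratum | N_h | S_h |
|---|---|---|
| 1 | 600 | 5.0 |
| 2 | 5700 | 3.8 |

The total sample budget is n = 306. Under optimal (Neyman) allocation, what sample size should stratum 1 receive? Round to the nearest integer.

37

Neyman allocation: n_h = n · N_h S_h / Σ N_i S_i, with n = 306.
  stratum 1: N_h·S_h = 600·5.0 = 3000.00
  stratum 2: N_h·S_h = 5700·3.8 = 21660.00
Σ N_h S_h = 24660.00
n for stratum 1 = 306·3000.00/24660.00 = 37.226 → 37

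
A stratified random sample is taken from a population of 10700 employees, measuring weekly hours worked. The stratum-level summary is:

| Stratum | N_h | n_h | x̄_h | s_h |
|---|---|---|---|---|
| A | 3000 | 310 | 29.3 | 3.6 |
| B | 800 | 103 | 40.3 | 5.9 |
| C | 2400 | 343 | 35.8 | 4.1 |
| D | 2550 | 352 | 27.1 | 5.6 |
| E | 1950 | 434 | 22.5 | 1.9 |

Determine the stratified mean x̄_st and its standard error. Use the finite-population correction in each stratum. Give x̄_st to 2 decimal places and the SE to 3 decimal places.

x̄_st = Σ W_h x̄_h = (3000·29.3 + 800·40.3 + 2400·35.8 + 2550·27.1 + 1950·22.5)/10700 = 29.81682
V̂(x̄_st) = Σ W_h² (1 − n_h/N_h) s_h²/n_h, with W_h = N_h/N and N = 10700:
  stratum A: (3000/10700)²·(1 − 310/3000)·3.6²/310 = 0.00294679
  stratum B: (800/10700)²·(1 − 103/800)·5.9²/103 = 0.00164597
  stratum C: (2400/10700)²·(1 − 343/2400)·4.1²/343 = 0.00211325
  stratum D: (2550/10700)²·(1 − 352/2550)·5.6²/352 = 0.00436148
  stratum E: (1950/10700)²·(1 − 434/1950)·1.9²/434 = 0.000214775
V̂(x̄_st) = 0.0112823
SE(x̄_st) = √0.0112823 = 0.106218

x̄_st ≈ 29.82, SE ≈ 0.106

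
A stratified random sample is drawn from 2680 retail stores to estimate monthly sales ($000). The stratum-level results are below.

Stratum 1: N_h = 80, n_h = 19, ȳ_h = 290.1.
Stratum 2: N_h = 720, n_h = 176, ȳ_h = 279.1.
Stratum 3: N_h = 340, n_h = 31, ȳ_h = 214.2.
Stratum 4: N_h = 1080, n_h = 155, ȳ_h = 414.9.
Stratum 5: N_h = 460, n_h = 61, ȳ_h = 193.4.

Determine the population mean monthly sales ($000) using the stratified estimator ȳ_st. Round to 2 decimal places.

ȳ_st ≈ 311.21

N = Σ N_h = 2680. Stratum weights W_h = N_h/N.
ȳ_st = (80·290.1 + 720·279.1 + 340·214.2 + 1080·414.9 + 460·193.4) / 2680 = 311.2104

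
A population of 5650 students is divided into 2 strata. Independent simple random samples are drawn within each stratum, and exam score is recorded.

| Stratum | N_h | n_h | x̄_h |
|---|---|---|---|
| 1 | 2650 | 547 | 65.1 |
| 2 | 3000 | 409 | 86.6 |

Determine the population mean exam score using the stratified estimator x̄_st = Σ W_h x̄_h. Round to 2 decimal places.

N = Σ N_h = 5650. Stratum weights W_h = N_h/N.
x̄_st = (2650·65.1 + 3000·86.6) / 5650 = 76.5159

x̄_st ≈ 76.52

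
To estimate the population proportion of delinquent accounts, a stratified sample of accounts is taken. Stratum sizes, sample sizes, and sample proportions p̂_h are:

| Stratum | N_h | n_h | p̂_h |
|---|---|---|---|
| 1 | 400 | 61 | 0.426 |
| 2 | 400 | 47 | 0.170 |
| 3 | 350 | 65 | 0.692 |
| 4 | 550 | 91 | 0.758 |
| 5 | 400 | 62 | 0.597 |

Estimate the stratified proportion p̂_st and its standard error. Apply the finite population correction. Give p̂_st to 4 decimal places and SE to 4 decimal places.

p̂_st ≈ 0.5411, SE ≈ 0.0232

N = 2100; stratum weights W_h = N_h/N.
p̂_st = Σ W_h p̂_h = (400·0.426 + 400·0.170 + 350·0.692 + 550·0.758 + 400·0.597)/2100 = 0.54110
V̂(p̂_st) = Σ W_h² (1 − n_h/N_h) p̂_h(1−p̂_h)/(n_h−1):
  stratum 1: (400/2100)²·(1 − 61/400)·0.426·0.574/60 = 0.000125312
  stratum 2: (400/2100)²·(1 − 47/400)·0.170·0.830/46 = 9.82122e-05
  stratum 3: (350/2100)²·(1 − 65/350)·0.692·0.308/64 = 7.53271e-05
  stratum 4: (550/2100)²·(1 − 91/550)·0.758·0.242/90 = 0.000116675
  stratum 5: (400/2100)²·(1 − 62/400)·0.597·0.403/61 = 0.000120917
V̂(p̂_st) = 0.000536443; SE = √V̂ = 0.0231612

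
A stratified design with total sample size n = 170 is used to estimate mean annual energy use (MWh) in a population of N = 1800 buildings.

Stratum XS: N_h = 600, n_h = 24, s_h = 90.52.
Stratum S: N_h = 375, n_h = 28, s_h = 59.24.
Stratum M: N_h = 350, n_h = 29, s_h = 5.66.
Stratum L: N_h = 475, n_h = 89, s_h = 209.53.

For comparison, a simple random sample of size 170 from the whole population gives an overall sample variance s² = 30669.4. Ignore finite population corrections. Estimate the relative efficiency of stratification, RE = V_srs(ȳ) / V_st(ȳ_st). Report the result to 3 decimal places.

V̂(ȳ_st) = Σ W_h² s_h²/n_h, with W_h = N_h/N and N = 1800:
  stratum XS: (600/1800)²·90.52²/24 = 37.9346
  stratum S: (375/1800)²·59.24²/28 = 5.43988
  stratum M: (350/1800)²·5.66²/29 = 0.0417663
  stratum L: (475/1800)²·209.53²/89 = 34.3514
V_st = 77.7676
V_srs = s²/n = 30669.4/170 = 180.408
Relative efficiency = V_srs / V_st = 180.408/77.7676 = 2.3198

RE ≈ 2.320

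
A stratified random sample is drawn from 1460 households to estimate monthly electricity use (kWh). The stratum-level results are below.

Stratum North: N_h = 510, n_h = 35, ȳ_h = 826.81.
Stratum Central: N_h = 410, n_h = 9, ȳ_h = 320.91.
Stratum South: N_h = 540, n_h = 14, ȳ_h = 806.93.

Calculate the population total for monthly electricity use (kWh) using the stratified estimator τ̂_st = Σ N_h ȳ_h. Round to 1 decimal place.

τ̂_st ≈ 988988.4

τ̂_st = Σ N_h ȳ_h = 510·826.81 + 410·320.91 + 540·806.93 = 988988.4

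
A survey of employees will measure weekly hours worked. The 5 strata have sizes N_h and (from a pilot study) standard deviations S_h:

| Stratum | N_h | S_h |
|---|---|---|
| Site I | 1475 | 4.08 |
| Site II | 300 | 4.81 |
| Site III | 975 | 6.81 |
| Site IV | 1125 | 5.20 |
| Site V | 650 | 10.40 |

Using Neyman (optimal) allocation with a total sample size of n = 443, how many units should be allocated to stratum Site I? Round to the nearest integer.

Neyman allocation: n_h = n · N_h S_h / Σ N_i S_i, with n = 443.
  stratum Site I: N_h·S_h = 1475·4.08 = 6018.00
  stratum Site II: N_h·S_h = 300·4.81 = 1443.00
  stratum Site III: N_h·S_h = 975·6.81 = 6639.75
  stratum Site IV: N_h·S_h = 1125·5.20 = 5850.00
  stratum Site V: N_h·S_h = 650·10.40 = 6760.00
Σ N_h S_h = 26710.75
n for stratum Site I = 443·6018.00/26710.75 = 99.809 → 100

100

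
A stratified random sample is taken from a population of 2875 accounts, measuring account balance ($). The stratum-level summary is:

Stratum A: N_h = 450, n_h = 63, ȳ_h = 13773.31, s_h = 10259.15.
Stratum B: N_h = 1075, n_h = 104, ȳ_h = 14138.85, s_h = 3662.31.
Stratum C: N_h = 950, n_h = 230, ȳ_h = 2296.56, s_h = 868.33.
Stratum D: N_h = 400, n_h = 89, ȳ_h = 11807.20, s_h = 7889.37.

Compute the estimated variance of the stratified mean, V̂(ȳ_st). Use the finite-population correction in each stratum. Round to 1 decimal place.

V̂(ȳ_st) ≈ 62282.2

V̂(ȳ_st) = Σ W_h² (1 − n_h/N_h) s_h²/n_h, with W_h = N_h/N and N = 2875:
  stratum A: (450/2875)²·(1 − 63/450)·10259.15²/63 = 35199
  stratum B: (1075/2875)²·(1 − 104/1075)·3662.31²/104 = 16286.5
  stratum C: (950/2875)²·(1 − 230/950)·868.33²/230 = 271.283
  stratum D: (400/2875)²·(1 − 89/400)·7889.37²/89 = 10525.4
V̂(ȳ_st) = 62282.2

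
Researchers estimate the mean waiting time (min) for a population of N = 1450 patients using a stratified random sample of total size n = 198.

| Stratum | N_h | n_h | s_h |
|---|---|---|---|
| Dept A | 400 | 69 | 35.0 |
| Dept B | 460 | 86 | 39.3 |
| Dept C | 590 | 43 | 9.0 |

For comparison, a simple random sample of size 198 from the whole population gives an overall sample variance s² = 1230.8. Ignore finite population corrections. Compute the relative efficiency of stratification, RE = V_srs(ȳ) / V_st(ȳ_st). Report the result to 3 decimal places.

V̂(ȳ_st) = Σ W_h² s_h²/n_h, with W_h = N_h/N and N = 1450:
  stratum Dept A: (400/1450)²·35.0²/69 = 1.35105
  stratum Dept B: (460/1450)²·39.3²/86 = 1.80745
  stratum Dept C: (590/1450)²·9.0²/43 = 0.311878
V_st = 3.47038
V_srs = s²/n = 1230.8/198 = 6.21616
Relative efficiency = V_srs / V_st = 6.21616/3.47038 = 1.7912

RE ≈ 1.791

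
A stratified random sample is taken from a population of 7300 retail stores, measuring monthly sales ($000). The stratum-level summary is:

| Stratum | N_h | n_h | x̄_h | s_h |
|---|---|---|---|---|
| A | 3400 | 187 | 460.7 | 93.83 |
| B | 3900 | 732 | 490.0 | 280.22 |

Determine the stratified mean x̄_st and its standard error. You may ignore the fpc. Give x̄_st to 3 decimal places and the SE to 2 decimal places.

x̄_st ≈ 476.353, SE ≈ 6.39

x̄_st = Σ W_h x̄_h = (3400·460.7 + 3900·490.0)/7300 = 476.35342
V̂(x̄_st) = Σ W_h² s_h²/n_h, with W_h = N_h/N and N = 7300:
  stratum A: (3400/7300)²·93.83²/187 = 10.213
  stratum B: (3900/7300)²·280.22²/732 = 30.6176
V̂(x̄_st) = 40.8306
SE(x̄_st) = √40.8306 = 6.38988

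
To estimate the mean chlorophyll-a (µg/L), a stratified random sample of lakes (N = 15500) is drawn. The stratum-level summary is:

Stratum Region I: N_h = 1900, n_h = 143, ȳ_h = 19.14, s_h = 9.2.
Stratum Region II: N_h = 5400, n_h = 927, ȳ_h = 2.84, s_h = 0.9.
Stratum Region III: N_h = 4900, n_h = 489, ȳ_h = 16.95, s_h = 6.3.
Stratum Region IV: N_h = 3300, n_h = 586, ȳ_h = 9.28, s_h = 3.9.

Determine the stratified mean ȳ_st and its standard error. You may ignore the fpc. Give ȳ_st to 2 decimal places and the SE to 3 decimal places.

ȳ_st = Σ W_h ȳ_h = (1900·19.14 + 5400·2.84 + 4900·16.95 + 3300·9.28)/15500 = 10.66974
V̂(ȳ_st) = Σ W_h² s_h²/n_h, with W_h = N_h/N and N = 15500:
  stratum Region I: (1900/15500)²·9.2²/143 = 0.00889372
  stratum Region II: (5400/15500)²·0.9²/927 = 0.000106055
  stratum Region III: (4900/15500)²·6.3²/489 = 0.0081115
  stratum Region IV: (3300/15500)²·3.9²/586 = 0.00117651
V̂(ȳ_st) = 0.0182878
SE(ȳ_st) = √0.0182878 = 0.135232

ȳ_st ≈ 10.67, SE ≈ 0.135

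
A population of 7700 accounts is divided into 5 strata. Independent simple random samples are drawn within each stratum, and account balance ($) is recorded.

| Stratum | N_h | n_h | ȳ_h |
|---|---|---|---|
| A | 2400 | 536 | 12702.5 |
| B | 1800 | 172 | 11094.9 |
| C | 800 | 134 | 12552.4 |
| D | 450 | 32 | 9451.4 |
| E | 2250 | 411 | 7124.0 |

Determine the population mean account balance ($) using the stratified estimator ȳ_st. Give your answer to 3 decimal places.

ȳ_st ≈ 10491.022

N = Σ N_h = 7700. Stratum weights W_h = N_h/N.
ȳ_st = (2400·12702.5 + 1800·11094.9 + 800·12552.4 + 450·9451.4 + 2250·7124.0) / 7700 = 10491.02208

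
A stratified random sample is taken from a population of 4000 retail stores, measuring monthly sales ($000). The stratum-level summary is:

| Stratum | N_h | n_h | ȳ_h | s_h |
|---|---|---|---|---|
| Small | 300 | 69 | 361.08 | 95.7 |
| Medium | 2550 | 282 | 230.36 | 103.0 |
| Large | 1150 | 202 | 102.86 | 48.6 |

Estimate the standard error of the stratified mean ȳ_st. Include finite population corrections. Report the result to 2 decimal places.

V̂(ȳ_st) = Σ W_h² (1 − n_h/N_h) s_h²/n_h, with W_h = N_h/N and N = 4000:
  stratum Small: (300/4000)²·(1 − 69/300)·95.7²/69 = 0.574894
  stratum Medium: (2550/4000)²·(1 − 282/2550)·103.0²/282 = 13.5984
  stratum Large: (1150/4000)²·(1 − 202/1150)·48.6²/202 = 0.796723
V̂(ȳ_st) = 14.97
SE(ȳ_st) = √14.97 = 3.86911

SE(ȳ_st) ≈ 3.87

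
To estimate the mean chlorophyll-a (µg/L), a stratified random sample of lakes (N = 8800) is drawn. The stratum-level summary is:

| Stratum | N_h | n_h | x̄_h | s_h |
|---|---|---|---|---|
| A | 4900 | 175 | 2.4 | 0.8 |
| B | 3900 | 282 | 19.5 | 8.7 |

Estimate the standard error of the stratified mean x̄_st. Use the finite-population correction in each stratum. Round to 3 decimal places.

SE(x̄_st) ≈ 0.224

V̂(x̄_st) = Σ W_h² (1 − n_h/N_h) s_h²/n_h, with W_h = N_h/N and N = 8800:
  stratum A: (4900/8800)²·(1 − 175/4900)·0.8²/175 = 0.00109339
  stratum B: (3900/8800)²·(1 − 282/3900)·8.7²/282 = 0.0489054
V̂(x̄_st) = 0.0499988
SE(x̄_st) = √0.0499988 = 0.223604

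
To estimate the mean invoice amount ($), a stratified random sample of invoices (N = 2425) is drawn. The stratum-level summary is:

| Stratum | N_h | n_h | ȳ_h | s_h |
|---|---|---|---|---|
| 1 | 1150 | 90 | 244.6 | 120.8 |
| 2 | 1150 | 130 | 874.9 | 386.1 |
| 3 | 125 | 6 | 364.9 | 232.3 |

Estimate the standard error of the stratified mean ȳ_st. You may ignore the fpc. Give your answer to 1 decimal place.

V̂(ȳ_st) = Σ W_h² s_h²/n_h, with W_h = N_h/N and N = 2425:
  stratum 1: (1150/2425)²·120.8²/90 = 36.4639
  stratum 2: (1150/2425)²·386.1²/130 = 257.886
  stratum 3: (125/2425)²·232.3²/6 = 23.897
V̂(ȳ_st) = 318.247
SE(ȳ_st) = √318.247 = 17.8395

SE(ȳ_st) ≈ 17.8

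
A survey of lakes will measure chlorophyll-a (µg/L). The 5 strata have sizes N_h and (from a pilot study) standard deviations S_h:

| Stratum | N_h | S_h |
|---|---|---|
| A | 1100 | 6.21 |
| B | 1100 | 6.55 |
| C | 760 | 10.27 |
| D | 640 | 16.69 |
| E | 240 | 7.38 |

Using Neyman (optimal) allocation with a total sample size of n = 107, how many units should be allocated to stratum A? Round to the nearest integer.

21

Neyman allocation: n_h = n · N_h S_h / Σ N_i S_i, with n = 107.
  stratum A: N_h·S_h = 1100·6.21 = 6831.00
  stratum B: N_h·S_h = 1100·6.55 = 7205.00
  stratum C: N_h·S_h = 760·10.27 = 7805.20
  stratum D: N_h·S_h = 640·16.69 = 10681.60
  stratum E: N_h·S_h = 240·7.38 = 1771.20
Σ N_h S_h = 34294.00
n for stratum A = 107·6831.00/34294.00 = 21.313 → 21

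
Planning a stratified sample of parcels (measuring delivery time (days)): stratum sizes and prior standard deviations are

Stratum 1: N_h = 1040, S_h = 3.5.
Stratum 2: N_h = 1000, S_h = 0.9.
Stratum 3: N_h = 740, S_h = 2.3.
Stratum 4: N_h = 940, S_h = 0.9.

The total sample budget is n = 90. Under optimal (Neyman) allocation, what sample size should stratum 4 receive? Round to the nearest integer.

11

Neyman allocation: n_h = n · N_h S_h / Σ N_i S_i, with n = 90.
  stratum 1: N_h·S_h = 1040·3.5 = 3640.00
  stratum 2: N_h·S_h = 1000·0.9 = 900.00
  stratum 3: N_h·S_h = 740·2.3 = 1702.00
  stratum 4: N_h·S_h = 940·0.9 = 846.00
Σ N_h S_h = 7088.00
n for stratum 4 = 90·846.00/7088.00 = 10.742 → 11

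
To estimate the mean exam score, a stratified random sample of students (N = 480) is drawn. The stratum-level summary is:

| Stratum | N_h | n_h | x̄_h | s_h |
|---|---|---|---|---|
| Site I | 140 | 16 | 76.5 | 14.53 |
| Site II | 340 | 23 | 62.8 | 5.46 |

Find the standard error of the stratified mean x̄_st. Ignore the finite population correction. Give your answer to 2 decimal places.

V̂(x̄_st) = Σ W_h² s_h²/n_h, with W_h = N_h/N and N = 480:
  stratum Site I: (140/480)²·14.53²/16 = 1.1225
  stratum Site II: (340/480)²·5.46²/23 = 0.650329
V̂(x̄_st) = 1.77282
SE(x̄_st) = √1.77282 = 1.33147

SE(x̄_st) ≈ 1.33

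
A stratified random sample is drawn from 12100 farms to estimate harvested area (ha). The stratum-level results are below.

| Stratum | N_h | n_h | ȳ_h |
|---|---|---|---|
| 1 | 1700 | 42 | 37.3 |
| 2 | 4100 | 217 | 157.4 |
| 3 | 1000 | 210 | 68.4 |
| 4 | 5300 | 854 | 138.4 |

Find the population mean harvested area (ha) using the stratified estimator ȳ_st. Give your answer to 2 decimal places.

N = Σ N_h = 12100. Stratum weights W_h = N_h/N.
ȳ_st = (1700·37.3 + 4100·157.4 + 1000·68.4 + 5300·138.4) / 12100 = 124.8488

ȳ_st ≈ 124.85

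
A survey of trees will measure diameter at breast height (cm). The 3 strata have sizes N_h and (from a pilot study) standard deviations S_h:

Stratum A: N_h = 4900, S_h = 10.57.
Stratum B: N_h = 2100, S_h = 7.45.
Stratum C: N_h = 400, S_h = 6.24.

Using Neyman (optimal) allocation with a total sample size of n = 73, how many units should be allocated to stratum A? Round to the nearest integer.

Neyman allocation: n_h = n · N_h S_h / Σ N_i S_i, with n = 73.
  stratum A: N_h·S_h = 4900·10.57 = 51793.00
  stratum B: N_h·S_h = 2100·7.45 = 15645.00
  stratum C: N_h·S_h = 400·6.24 = 2496.00
Σ N_h S_h = 69934.00
n for stratum A = 73·51793.00/69934.00 = 54.064 → 54

54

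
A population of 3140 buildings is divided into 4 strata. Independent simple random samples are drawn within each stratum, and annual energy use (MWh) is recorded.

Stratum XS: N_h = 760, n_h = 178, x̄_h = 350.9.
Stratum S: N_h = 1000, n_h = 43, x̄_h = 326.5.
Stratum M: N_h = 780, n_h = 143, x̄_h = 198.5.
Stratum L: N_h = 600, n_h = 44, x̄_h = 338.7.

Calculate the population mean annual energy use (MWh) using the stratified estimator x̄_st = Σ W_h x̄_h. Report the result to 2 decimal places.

N = Σ N_h = 3140. Stratum weights W_h = N_h/N.
x̄_st = (760·350.9 + 1000·326.5 + 780·198.5 + 600·338.7) / 3140 = 302.9408

x̄_st ≈ 302.94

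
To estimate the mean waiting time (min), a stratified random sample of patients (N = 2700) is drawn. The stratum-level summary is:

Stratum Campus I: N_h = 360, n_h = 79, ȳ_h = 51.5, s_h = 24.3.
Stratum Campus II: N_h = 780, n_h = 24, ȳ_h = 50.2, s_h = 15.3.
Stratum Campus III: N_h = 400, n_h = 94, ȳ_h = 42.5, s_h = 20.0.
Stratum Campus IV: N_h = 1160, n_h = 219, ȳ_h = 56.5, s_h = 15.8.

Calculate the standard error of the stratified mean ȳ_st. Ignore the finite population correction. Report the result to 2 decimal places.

SE(ȳ_st) ≈ 1.12

V̂(ȳ_st) = Σ W_h² s_h²/n_h, with W_h = N_h/N and N = 2700:
  stratum Campus I: (360/2700)²·24.3²/79 = 0.132881
  stratum Campus II: (780/2700)²·15.3²/24 = 0.814017
  stratum Campus III: (400/2700)²·20.0²/94 = 0.0933952
  stratum Campus IV: (1160/2700)²·15.8²/219 = 0.210406
V̂(ȳ_st) = 1.2507
SE(ȳ_st) = √1.2507 = 1.11835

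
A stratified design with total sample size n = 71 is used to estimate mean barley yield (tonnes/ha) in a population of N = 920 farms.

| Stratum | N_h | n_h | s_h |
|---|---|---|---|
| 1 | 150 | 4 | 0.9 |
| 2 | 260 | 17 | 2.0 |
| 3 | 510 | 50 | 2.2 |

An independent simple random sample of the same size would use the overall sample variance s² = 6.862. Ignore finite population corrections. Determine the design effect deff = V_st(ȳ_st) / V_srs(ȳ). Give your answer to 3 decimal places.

V̂(ȳ_st) = Σ W_h² s_h²/n_h, with W_h = N_h/N and N = 920:
  stratum 1: (150/920)²·0.9²/4 = 0.00538309
  stratum 2: (260/920)²·2.0²/17 = 0.0187924
  stratum 3: (510/920)²·2.2²/50 = 0.0297468
V_st = 0.0539223
V_srs = s²/n = 6.862/71 = 0.0966479
deff = V_st / V_srs = 0.0539223/0.0966479 = 0.5579

deff ≈ 0.558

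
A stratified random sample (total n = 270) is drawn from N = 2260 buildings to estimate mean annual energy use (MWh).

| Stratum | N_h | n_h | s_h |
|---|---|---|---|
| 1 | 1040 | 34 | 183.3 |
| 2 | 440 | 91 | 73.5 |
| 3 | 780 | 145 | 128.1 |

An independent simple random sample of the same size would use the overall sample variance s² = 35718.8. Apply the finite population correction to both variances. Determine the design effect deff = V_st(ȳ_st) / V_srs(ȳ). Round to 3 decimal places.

deff ≈ 1.847

V̂(ȳ_st) = Σ W_h² (1 − n_h/N_h) s_h²/n_h, with W_h = N_h/N and N = 2260:
  stratum 1: (1040/2260)²·(1 − 34/1040)·183.3²/34 = 202.423
  stratum 2: (440/2260)²·(1 − 91/440)·73.5²/91 = 1.78482
  stratum 3: (780/2260)²·(1 − 145/780)·128.1²/145 = 10.9744
V_st = 215.183
V_srs = (1 − 270/2260)·35718.8/270 = 116.487
deff = V_st / V_srs = 215.183/116.487 = 1.8473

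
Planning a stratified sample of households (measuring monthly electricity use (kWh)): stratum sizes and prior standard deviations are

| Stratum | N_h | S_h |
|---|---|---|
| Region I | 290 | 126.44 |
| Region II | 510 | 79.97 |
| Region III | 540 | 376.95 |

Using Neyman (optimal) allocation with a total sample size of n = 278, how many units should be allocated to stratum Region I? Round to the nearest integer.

36

Neyman allocation: n_h = n · N_h S_h / Σ N_i S_i, with n = 278.
  stratum Region I: N_h·S_h = 290·126.44 = 36667.60
  stratum Region II: N_h·S_h = 510·79.97 = 40784.70
  stratum Region III: N_h·S_h = 540·376.95 = 203553.00
Σ N_h S_h = 281005.30
n for stratum Region I = 278·36667.60/281005.30 = 36.275 → 36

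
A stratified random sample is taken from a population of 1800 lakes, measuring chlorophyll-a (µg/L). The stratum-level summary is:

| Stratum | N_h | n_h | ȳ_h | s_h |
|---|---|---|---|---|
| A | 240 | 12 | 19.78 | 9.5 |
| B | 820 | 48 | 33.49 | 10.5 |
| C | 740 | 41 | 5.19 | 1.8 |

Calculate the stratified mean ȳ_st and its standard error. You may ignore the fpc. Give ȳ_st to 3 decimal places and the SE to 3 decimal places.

ȳ_st = Σ W_h ȳ_h = (240·19.78 + 820·33.49 + 740·5.19)/1800 = 20.02756
V̂(ȳ_st) = Σ W_h² s_h²/n_h, with W_h = N_h/N and N = 1800:
  stratum A: (240/1800)²·9.5²/12 = 0.133704
  stratum B: (820/1800)²·10.5²/48 = 0.476672
  stratum C: (740/1800)²·1.8²/41 = 0.0133561
V̂(ȳ_st) = 0.623732
SE(ȳ_st) = √0.623732 = 0.789767

ȳ_st ≈ 20.028, SE ≈ 0.790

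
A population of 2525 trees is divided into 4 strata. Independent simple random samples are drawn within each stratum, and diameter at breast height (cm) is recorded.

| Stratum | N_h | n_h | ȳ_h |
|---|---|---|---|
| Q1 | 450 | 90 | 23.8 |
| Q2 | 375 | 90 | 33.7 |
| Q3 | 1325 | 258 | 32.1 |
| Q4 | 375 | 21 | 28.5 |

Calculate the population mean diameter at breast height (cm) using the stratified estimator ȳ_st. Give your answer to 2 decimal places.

N = Σ N_h = 2525. Stratum weights W_h = N_h/N.
ȳ_st = (450·23.8 + 375·33.7 + 1325·32.1 + 375·28.5) / 2525 = 30.3238

ȳ_st ≈ 30.32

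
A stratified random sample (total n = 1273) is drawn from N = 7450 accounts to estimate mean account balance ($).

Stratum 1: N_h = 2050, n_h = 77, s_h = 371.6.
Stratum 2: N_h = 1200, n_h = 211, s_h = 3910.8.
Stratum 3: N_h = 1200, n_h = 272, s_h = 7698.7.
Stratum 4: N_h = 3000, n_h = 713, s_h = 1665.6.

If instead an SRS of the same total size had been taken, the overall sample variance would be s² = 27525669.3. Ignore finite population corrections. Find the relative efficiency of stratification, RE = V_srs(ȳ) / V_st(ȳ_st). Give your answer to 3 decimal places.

RE ≈ 2.605

V̂(ȳ_st) = Σ W_h² s_h²/n_h, with W_h = N_h/N and N = 7450:
  stratum 1: (2050/7450)²·371.6²/77 = 135.786
  stratum 2: (1200/7450)²·3910.8²/211 = 1880.61
  stratum 3: (1200/7450)²·7698.7²/272 = 5653.48
  stratum 4: (3000/7450)²·1665.6²/713 = 630.931
V_st = 8300.81
V_srs = s²/n = 27525669.3/1273 = 21622.7
Relative efficiency = V_srs / V_st = 21622.7/8300.81 = 2.6049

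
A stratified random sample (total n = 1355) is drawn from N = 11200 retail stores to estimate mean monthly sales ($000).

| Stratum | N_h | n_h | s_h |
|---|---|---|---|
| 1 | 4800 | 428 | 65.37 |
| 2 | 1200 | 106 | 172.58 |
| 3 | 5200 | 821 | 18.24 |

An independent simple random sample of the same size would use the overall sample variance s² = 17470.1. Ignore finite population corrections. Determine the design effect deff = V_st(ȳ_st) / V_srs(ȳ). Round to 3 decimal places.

deff ≈ 0.399

V̂(ȳ_st) = Σ W_h² s_h²/n_h, with W_h = N_h/N and N = 11200:
  stratum 1: (4800/11200)²·65.37²/428 = 1.83383
  stratum 2: (1200/11200)²·172.58²/106 = 3.22553
  stratum 3: (5200/11200)²·18.24²/821 = 0.0873529
V_st = 5.14672
V_srs = s²/n = 17470.1/1355 = 12.8931
deff = V_st / V_srs = 5.14672/12.8931 = 0.3992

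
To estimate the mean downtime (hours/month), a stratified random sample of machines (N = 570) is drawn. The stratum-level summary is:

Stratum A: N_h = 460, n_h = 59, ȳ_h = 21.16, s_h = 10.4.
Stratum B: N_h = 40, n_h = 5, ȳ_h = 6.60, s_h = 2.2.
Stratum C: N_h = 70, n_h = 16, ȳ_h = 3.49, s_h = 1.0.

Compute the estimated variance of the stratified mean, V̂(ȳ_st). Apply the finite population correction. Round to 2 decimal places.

V̂(ȳ_st) = Σ W_h² (1 − n_h/N_h) s_h²/n_h, with W_h = N_h/N and N = 570:
  stratum A: (460/570)²·(1 − 59/460)·10.4²/59 = 1.0408
  stratum B: (40/570)²·(1 − 5/40)·2.2²/5 = 0.00417113
  stratum C: (70/570)²·(1 − 16/70)·1.0²/16 = 0.000727147
V̂(ȳ_st) = 1.0457

V̂(ȳ_st) ≈ 1.05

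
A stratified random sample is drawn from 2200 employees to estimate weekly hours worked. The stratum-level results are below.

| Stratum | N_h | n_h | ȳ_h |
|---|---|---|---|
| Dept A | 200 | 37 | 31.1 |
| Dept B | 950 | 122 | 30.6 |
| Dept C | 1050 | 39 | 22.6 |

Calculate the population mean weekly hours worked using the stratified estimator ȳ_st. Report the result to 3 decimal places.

ȳ_st ≈ 26.827

N = Σ N_h = 2200. Stratum weights W_h = N_h/N.
ȳ_st = (200·31.1 + 950·30.6 + 1050·22.6) / 2200 = 26.82727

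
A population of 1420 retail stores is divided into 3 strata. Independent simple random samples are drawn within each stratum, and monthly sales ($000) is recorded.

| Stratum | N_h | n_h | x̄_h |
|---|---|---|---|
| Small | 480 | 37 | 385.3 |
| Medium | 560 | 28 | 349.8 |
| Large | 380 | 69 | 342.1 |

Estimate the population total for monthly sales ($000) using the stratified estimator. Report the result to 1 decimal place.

τ̂_st = Σ N_h x̄_h = 480·385.3 + 560·349.8 + 380·342.1 = 510830.0

τ̂_st ≈ 510830.0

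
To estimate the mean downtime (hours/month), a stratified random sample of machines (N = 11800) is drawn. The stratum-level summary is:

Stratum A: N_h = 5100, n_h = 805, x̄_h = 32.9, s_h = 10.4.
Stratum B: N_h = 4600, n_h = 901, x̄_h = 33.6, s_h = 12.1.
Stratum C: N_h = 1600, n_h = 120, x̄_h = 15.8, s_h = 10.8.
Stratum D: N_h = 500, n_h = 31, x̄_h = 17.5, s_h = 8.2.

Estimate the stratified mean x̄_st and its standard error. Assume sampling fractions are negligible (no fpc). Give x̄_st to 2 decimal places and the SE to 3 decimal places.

x̄_st ≈ 30.20, SE ≈ 0.268

x̄_st = Σ W_h x̄_h = (5100·32.9 + 4600·33.6 + 1600·15.8 + 500·17.5)/11800 = 30.20169
V̂(x̄_st) = Σ W_h² s_h²/n_h, with W_h = N_h/N and N = 11800:
  stratum A: (5100/11800)²·10.4²/805 = 0.0250985
  stratum B: (4600/11800)²·12.1²/901 = 0.0246943
  stratum C: (1600/11800)²·10.8²/120 = 0.0178707
  stratum D: (500/11800)²·8.2²/31 = 0.00389441
V̂(x̄_st) = 0.071558
SE(x̄_st) = √0.071558 = 0.267503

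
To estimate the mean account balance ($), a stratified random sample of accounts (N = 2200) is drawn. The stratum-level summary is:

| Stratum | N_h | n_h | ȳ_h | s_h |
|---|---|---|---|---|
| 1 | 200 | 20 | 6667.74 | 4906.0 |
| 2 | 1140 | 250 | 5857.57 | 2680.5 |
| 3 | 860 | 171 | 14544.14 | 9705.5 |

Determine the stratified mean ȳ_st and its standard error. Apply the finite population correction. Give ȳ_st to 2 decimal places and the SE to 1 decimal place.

ȳ_st ≈ 9326.88, SE ≈ 287.1

ȳ_st = Σ W_h ȳ_h = (200·6667.74 + 1140·5857.57 + 860·14544.14)/2200 = 9326.88100
V̂(ȳ_st) = Σ W_h² (1 − n_h/N_h) s_h²/n_h, with W_h = N_h/N and N = 2200:
  stratum 1: (200/2200)²·(1 − 20/200)·4906.0²/20 = 8951.22
  stratum 2: (1140/2200)²·(1 − 250/1140)·2680.5²/250 = 6024.78
  stratum 3: (860/2200)²·(1 − 171/860)·9705.5²/171 = 67439.1
V̂(ȳ_st) = 82415.1
SE(ȳ_st) = √82415.1 = 287.08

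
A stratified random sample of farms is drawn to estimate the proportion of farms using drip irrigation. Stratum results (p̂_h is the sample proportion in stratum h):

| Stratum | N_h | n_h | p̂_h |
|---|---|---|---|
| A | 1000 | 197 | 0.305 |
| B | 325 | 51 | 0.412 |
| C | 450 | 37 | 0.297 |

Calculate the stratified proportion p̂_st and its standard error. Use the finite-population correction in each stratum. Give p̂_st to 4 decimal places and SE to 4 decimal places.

p̂_st ≈ 0.3226, SE ≈ 0.0275

N = 1775; stratum weights W_h = N_h/N.
p̂_st = Σ W_h p̂_h = (1000·0.305 + 325·0.412 + 450·0.297)/1775 = 0.32256
V̂(p̂_st) = Σ W_h² (1 − n_h/N_h) p̂_h(1−p̂_h)/(n_h−1):
  stratum A: (1000/1775)²·(1 − 197/1000)·0.305·0.695/196 = 0.000275643
  stratum B: (325/1775)²·(1 − 51/325)·0.412·0.588/50 = 0.000136944
  stratum C: (450/1775)²·(1 − 37/450)·0.297·0.703/36 = 0.000342117
V̂(p̂_st) = 0.000754704; SE = √V̂ = 0.0274719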